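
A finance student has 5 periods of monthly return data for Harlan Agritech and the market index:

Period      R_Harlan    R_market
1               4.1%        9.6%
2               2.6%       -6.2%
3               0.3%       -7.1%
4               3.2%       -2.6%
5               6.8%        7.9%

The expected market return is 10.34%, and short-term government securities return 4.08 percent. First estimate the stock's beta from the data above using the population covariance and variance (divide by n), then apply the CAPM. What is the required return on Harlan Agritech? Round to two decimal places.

Mean R_i = (4.1 + 2.6 + 0.3 + 3.2 + 6.8) / 5 = 3.4000%
Mean R_m = (9.6 − 6.2 − 7.1 − 2.6 + 7.9) / 5 = 0.3200%
Σ(R_i − R̄_i)(R_m − R̄_m) = 61.0700  ⇒  Cov = 61.0700 / 5 = 12.2140
Σ(R_m − R̄_m)² = 249.6680  ⇒  Var(R_m) = 249.6680 / 5 = 49.9336
β = Cov / Var(R_m) = 12.2140 / 49.9336 = 0.2446
MRP = 10.34% − 4.08% = 6.26%
E(R) = R_f + β × MRP = 4.08% + 0.2446 × 6.26% = 5.61%

5.61%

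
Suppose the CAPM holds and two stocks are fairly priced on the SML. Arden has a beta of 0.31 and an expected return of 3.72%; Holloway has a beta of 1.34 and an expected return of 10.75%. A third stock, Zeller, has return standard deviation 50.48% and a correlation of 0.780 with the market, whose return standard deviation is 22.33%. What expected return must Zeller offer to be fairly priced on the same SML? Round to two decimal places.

MRP = (10.75% − 3.72%) / (1.34 − 0.31) = 6.8252%
R_f = 3.72% − 0.31 × 6.8252% = 1.6042%
β_Zeller = ρ·σ_i/σ_m = 0.780 × 50.48 / 22.33 = 1.7633
E(R_Zeller) = R_f + β × MRP = 1.6042% + 1.7633 × 6.8252% = 13.64%

13.64%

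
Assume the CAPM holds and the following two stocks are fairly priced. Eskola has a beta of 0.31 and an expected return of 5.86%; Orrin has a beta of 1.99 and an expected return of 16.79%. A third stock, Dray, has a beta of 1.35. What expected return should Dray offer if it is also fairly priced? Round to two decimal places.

12.63%

MRP (SML slope) = (16.79% − 5.86%) / (1.99 − 0.31) = 10.93% / 1.68 = 6.5060%
R_f (intercept) = 5.86% − 0.31 × 6.5060% = 3.8431%
E(R_Dray) = R_f + β × MRP = 3.8431% + 1.35 × 6.5060% = 12.63%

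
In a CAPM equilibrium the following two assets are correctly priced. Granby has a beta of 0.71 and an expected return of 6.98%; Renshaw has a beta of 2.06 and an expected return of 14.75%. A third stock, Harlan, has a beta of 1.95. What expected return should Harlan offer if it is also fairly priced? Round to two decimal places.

MRP (SML slope) = (14.75% − 6.98%) / (2.06 − 0.71) = 7.77% / 1.35 = 5.7556%
R_f (intercept) = 6.98% − 0.71 × 5.7556% = 2.8935%
E(R_Harlan) = R_f + β × MRP = 2.8935% + 1.95 × 5.7556% = 14.12%

14.12%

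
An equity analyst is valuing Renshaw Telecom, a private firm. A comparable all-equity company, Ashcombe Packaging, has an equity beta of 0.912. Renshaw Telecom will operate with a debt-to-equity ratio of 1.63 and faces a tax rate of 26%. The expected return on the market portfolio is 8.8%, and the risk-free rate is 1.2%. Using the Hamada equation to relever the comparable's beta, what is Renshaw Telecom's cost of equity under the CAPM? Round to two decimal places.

16.49%

β_L = β_U × [1 + (1 − t)(D/E)] = 0.912 × [1 + (1 − 0.26) × 1.63]
    = 0.912 × [1 + 0.74 × 1.63] = 0.912 × 2.2062 = 2.0121
MRP = 8.8% − 1.2% = 7.60%
E(R) = R_f + β_L × MRP = 1.2% + 2.0121 × 7.6% = 16.49%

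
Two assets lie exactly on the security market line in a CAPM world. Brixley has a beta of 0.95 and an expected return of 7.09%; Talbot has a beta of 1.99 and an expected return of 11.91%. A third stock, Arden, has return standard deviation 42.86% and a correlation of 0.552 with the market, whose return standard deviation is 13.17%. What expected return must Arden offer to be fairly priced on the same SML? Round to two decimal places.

MRP = (11.91% − 7.09%) / (1.99 − 0.95) = 4.6346%
R_f = 7.09% − 0.95 × 4.6346% = 2.6871%
β_Arden = ρ·σ_i/σ_m = 0.552 × 42.86 / 13.17 = 1.7964
E(R_Arden) = R_f + β × MRP = 2.6871% + 1.7964 × 4.6346% = 11.01%

11.01%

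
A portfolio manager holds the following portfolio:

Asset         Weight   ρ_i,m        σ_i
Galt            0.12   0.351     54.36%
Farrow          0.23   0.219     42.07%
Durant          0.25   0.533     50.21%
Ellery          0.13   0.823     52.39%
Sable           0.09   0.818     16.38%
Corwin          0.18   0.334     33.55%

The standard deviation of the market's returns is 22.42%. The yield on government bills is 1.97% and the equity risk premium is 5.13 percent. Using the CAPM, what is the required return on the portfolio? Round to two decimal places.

6.53%

β_Galt = 0.351 × 54.36% / 22.42% = 0.8510
β_Farrow = 0.219 × 42.07% / 22.42% = 0.4109
β_Durant = 0.533 × 50.21% / 22.42% = 1.1937
β_Ellery = 0.823 × 52.39% / 22.42% = 1.9231
β_Sable = 0.818 × 16.38% / 22.42% = 0.5976
β_Corwin = 0.334 × 33.55% / 22.42% = 0.4998
β_P = Σ w_i β_i = 0.12×0.8510 + 0.23×0.4109 + 0.25×1.1937 + 0.13×1.9231 + 0.09×0.5976 + 0.18×0.4998 = 0.8888
E(R_P) = R_f + β_P × MRP = 1.97% + 0.8888 × 5.13% = 6.53%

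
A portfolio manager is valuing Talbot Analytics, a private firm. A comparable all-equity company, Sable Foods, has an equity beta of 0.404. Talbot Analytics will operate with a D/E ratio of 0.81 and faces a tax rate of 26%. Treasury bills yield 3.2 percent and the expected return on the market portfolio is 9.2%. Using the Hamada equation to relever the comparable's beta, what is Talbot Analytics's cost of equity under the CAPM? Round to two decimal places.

β_L = β_U × [1 + (1 − t)(D/E)] = 0.404 × [1 + (1 − 0.26) × 0.81]
    = 0.404 × [1 + 0.74 × 0.81] = 0.404 × 1.5994 = 0.6462
MRP = 9.2% − 3.2% = 6.00%
E(R) = R_f + β_L × MRP = 3.2% + 0.6462 × 6.0% = 7.08%

7.08%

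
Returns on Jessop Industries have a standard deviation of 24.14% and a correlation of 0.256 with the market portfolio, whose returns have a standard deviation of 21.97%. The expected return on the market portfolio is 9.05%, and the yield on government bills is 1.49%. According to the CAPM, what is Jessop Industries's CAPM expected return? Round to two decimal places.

3.62%

β = ρ × σ_i / σ_m = 0.256 × 24.14% / 21.97% = 0.2813
MRP = 9.05% − 1.49% = 7.56%
E(R) = 1.49% + 0.2813 × 7.56% = 3.62%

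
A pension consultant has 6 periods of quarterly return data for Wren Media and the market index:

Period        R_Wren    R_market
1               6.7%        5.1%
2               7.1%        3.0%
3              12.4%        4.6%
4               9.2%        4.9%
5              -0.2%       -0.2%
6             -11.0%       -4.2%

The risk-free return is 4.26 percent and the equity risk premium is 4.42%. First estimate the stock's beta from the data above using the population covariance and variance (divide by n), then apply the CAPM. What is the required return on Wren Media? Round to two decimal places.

Mean R_i = (6.7 + 7.1 + 12.4 + 9.2 − 0.2 − 11.0) / 6 = 4.0333%
Mean R_m = (5.1 + 3.0 + 4.6 + 4.9 − 0.2 − 4.2) / 6 = 2.2000%
Σ(R_i − R̄_i)(R_m − R̄_m) = 150.5900  ⇒  Cov = 150.5900 / 6 = 25.0983
Σ(R_m − R̄_m)² = 68.8200  ⇒  Var(R_m) = 68.8200 / 6 = 11.4700
β = Cov / Var(R_m) = 25.0983 / 11.4700 = 2.1882
E(R) = R_f + β × MRP = 4.26% + 2.1882 × 4.42% = 13.93%

13.93%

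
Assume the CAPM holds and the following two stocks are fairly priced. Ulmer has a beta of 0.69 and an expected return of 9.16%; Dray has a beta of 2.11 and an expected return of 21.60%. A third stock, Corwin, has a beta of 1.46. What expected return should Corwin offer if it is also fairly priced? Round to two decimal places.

MRP (SML slope) = (21.60% − 9.16%) / (2.11 − 0.69) = 12.44% / 1.42 = 8.7606%
R_f (intercept) = 9.16% − 0.69 × 8.7606% = 3.1152%
E(R_Corwin) = R_f + β × MRP = 3.1152% + 1.46 × 8.7606% = 15.91%

15.91%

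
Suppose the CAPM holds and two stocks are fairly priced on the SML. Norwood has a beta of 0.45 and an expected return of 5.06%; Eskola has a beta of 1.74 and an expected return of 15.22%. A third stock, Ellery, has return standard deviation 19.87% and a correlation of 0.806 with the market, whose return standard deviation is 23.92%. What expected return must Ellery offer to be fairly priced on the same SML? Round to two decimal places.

6.79%

MRP = (15.22% − 5.06%) / (1.74 − 0.45) = 7.8760%
R_f = 5.06% − 0.45 × 7.8760% = 1.5158%
β_Ellery = ρ·σ_i/σ_m = 0.806 × 19.87 / 23.92 = 0.6695
E(R_Ellery) = R_f + β × MRP = 1.5158% + 0.6695 × 7.8760% = 6.79%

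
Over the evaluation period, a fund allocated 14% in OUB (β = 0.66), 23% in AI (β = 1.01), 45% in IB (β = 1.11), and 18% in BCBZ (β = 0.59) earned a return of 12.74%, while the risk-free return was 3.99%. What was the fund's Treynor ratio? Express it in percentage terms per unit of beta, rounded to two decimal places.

9.40%

β_P = 0.14×0.66 + 0.23×1.01 + 0.45×1.11 + 0.18×0.59 = 0.9304
Treynor = (R_P − R_f) / β_P = (12.74% − 3.99%) / 0.9304 = 8.75% / 0.9304 = 9.40%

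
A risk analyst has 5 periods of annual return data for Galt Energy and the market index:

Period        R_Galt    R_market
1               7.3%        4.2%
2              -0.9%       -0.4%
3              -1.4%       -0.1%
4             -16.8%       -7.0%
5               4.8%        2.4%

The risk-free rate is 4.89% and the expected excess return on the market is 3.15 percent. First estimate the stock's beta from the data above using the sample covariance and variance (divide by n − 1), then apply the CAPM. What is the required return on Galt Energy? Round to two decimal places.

11.81%

Mean R_i = (7.3 − 0.9 − 1.4 − 16.8 + 4.8) / 5 = -1.4000%
Mean R_m = (4.2 − 0.4 − 0.1 − 7.0 + 2.4) / 5 = -0.1800%
Σ(R_i − R̄_i)(R_m − R̄_m) = 159.0200  ⇒  Cov = 159.0200 / 4 = 39.7550
Σ(R_m − R̄_m)² = 72.4080  ⇒  Var(R_m) = 72.4080 / 4 = 18.1020
β = Cov / Var(R_m) = 39.7550 / 18.1020 = 2.1962
E(R) = R_f + β × MRP = 4.89% + 2.1962 × 3.15% = 11.81%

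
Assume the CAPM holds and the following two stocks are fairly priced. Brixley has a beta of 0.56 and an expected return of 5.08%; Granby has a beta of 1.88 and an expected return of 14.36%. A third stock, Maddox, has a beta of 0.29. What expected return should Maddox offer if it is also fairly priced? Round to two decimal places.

3.18%

MRP (SML slope) = (14.36% − 5.08%) / (1.88 − 0.56) = 9.28% / 1.32 = 7.0303%
R_f (intercept) = 5.08% − 0.56 × 7.0303% = 1.1430%
E(R_Maddox) = R_f + β × MRP = 1.1430% + 0.29 × 7.0303% = 3.18%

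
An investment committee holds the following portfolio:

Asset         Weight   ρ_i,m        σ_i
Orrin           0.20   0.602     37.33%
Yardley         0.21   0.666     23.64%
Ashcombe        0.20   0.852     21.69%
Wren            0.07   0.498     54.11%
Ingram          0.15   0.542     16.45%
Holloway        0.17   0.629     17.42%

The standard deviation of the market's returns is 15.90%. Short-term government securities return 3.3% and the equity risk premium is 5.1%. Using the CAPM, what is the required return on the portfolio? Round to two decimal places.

β_Orrin = 0.602 × 37.33% / 15.90% = 1.4134
β_Yardley = 0.666 × 23.64% / 15.90% = 0.9902
β_Ashcombe = 0.852 × 21.69% / 15.90% = 1.1623
β_Wren = 0.498 × 54.11% / 15.90% = 1.6948
β_Ingram = 0.542 × 16.45% / 15.90% = 0.5607
β_Holloway = 0.629 × 17.42% / 15.90% = 0.6891
β_P = Σ w_i β_i = 0.20×1.4134 + 0.21×0.9902 + 0.20×1.1623 + 0.07×1.6948 + 0.15×0.5607 + 0.17×0.6891 = 1.0430
E(R_P) = R_f + β_P × MRP = 3.3% + 1.0430 × 5.1% = 8.62%

8.62%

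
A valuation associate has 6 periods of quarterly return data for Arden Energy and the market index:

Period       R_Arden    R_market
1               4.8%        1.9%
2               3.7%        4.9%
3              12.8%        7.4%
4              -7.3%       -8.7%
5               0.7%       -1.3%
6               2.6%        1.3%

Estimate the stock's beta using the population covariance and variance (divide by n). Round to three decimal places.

Mean R_i = (4.8 + 3.7 + 12.8 − 7.3 + 0.7 + 2.6) / 6 = 2.8833%
Mean R_m = (1.9 + 4.9 + 7.4 − 8.7 − 1.3 + 1.3) / 6 = 0.9167%
Σ(R_i − R̄_i)(R_m − R̄_m) = 172.0917  ⇒  Cov = 172.0917 / 6 = 28.6820
Σ(R_m − R̄_m)² = 156.4083  ⇒  Var(R_m) = 156.4083 / 6 = 26.0681
β = Cov / Var(R_m) = 28.6820 / 26.0681 = 1.1003

1.100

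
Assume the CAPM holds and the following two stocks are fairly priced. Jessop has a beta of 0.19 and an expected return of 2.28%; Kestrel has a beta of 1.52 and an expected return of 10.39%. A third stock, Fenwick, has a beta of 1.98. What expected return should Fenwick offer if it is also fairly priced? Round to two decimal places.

13.19%

MRP (SML slope) = (10.39% − 2.28%) / (1.52 − 0.19) = 8.11% / 1.33 = 6.0977%
R_f (intercept) = 2.28% − 0.19 × 6.0977% = 1.1214%
E(R_Fenwick) = R_f + β × MRP = 1.1214% + 1.98 × 6.0977% = 13.19%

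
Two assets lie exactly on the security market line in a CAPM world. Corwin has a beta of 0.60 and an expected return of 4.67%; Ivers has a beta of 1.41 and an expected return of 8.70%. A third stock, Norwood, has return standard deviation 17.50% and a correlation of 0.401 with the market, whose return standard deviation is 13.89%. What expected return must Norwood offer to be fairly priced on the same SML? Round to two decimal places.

MRP = (8.70% − 4.67%) / (1.41 − 0.60) = 4.9753%
R_f = 4.67% − 0.60 × 4.9753% = 1.6848%
β_Norwood = ρ·σ_i/σ_m = 0.401 × 17.50 / 13.89 = 0.5052
E(R_Norwood) = R_f + β × MRP = 1.6848% + 0.5052 × 4.9753% = 4.20%

4.20%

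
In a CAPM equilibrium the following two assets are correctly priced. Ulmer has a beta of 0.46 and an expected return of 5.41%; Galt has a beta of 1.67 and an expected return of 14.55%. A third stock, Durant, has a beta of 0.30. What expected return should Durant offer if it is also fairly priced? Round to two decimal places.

4.20%

MRP (SML slope) = (14.55% − 5.41%) / (1.67 − 0.46) = 9.14% / 1.21 = 7.5537%
R_f (intercept) = 5.41% − 0.46 × 7.5537% = 1.9353%
E(R_Durant) = R_f + β × MRP = 1.9353% + 0.30 × 7.5537% = 4.20%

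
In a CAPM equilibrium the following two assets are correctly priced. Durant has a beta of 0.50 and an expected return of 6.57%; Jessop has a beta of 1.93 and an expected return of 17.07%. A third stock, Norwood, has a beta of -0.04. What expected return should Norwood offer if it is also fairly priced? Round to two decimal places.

2.60%

MRP (SML slope) = (17.07% − 6.57%) / (1.93 − 0.50) = 10.50% / 1.43 = 7.3427%
R_f (intercept) = 6.57% − 0.50 × 7.3427% = 2.8987%
E(R_Norwood) = R_f + β × MRP = 2.8987% + -0.04 × 7.3427% = 2.60%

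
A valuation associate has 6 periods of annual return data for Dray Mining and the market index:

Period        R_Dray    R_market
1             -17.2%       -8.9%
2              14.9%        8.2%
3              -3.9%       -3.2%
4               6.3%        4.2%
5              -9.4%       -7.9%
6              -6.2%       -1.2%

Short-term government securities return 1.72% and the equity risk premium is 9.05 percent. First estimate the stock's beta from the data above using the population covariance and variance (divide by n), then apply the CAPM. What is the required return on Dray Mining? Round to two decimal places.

Mean R_i = (-17.2 + 14.9 − 3.9 + 6.3 − 9.4 − 6.2) / 6 = -2.5833%
Mean R_m = (-8.9 + 8.2 − 3.2 + 4.2 − 7.9 − 1.2) / 6 = -1.4667%
Σ(R_i − R̄_i)(R_m − R̄_m) = 373.1667  ⇒  Cov = 373.1667 / 6 = 62.1945
Σ(R_m − R̄_m)² = 225.2733  ⇒  Var(R_m) = 225.2733 / 6 = 37.5456
β = Cov / Var(R_m) = 62.1945 / 37.5456 = 1.6565
E(R) = R_f + β × MRP = 1.72% + 1.6565 × 9.05% = 16.71%

16.71%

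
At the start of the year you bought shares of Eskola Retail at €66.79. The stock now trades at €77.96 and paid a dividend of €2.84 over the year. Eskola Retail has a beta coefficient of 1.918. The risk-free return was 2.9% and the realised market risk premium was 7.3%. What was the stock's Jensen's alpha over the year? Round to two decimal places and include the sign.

+4.07%

Realised HPR = (P1 + D1 − P0) / P0 = (77.96 + 2.84 − 66.79) / 66.79 = 14.01 / 66.79 = 20.9762%
CAPM required = R_f + β·MRP = 2.9% + 1.918 × 7.3% = 16.9014%
α = realised − required = 20.9762% − 16.9014% = +4.07%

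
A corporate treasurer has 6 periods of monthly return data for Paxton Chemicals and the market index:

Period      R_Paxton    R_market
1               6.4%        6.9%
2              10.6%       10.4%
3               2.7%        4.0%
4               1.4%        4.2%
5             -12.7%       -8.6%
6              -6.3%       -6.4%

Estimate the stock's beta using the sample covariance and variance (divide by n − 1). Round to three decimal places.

1.108

Mean R_i = (6.4 + 10.6 + 2.7 + 1.4 − 12.7 − 6.3) / 6 = 0.3500%
Mean R_m = (6.9 + 10.4 + 4.0 + 4.2 − 8.6 − 6.4) / 6 = 1.7500%
Σ(R_i − R̄_i)(R_m − R̄_m) = 316.9450  ⇒  Cov = 316.9450 / 5 = 63.3890
Σ(R_m − R̄_m)² = 285.9550  ⇒  Var(R_m) = 285.9550 / 5 = 57.1910
β = Cov / Var(R_m) = 63.3890 / 57.1910 = 1.1084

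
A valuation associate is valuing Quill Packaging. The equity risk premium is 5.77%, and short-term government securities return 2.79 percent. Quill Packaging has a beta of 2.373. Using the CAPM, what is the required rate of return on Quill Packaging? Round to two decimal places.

16.48%

E(R) = R_f + β × MRP = 2.79% + 2.373 × 5.77% = 16.48%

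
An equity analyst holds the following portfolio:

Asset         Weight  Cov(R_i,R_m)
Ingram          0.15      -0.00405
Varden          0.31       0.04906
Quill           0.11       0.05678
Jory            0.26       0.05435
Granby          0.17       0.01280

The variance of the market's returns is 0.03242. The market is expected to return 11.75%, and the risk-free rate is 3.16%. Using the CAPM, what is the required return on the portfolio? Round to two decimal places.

β_Ingram = -0.00405 / 0.03242 = -0.1249
β_Varden = 0.04906 / 0.03242 = 1.5133
β_Quill = 0.05678 / 0.03242 = 1.7514
β_Jory = 0.05435 / 0.03242 = 1.6764
β_Granby = 0.01280 / 0.03242 = 0.3948
β_P = Σ w_i β_i = 0.15×-0.1249 + 0.31×1.5133 + 0.11×1.7514 + 0.26×1.6764 + 0.17×0.3948 = 1.1460
MRP = 11.75% − 3.16% = 8.59%
E(R_P) = R_f + β_P × MRP = 3.16% + 1.1460 × 8.59% = 13.00%

13.00%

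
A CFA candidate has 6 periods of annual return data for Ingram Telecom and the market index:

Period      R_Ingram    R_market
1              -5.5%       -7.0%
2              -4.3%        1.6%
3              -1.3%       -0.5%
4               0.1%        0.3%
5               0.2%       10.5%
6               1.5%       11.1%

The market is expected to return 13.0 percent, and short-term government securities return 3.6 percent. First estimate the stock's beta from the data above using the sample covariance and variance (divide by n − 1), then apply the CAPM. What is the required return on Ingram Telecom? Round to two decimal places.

6.54%

Mean R_i = (-5.5 − 4.3 − 1.3 + 0.1 + 0.2 + 1.5) / 6 = -1.5500%
Mean R_m = (-7.0 + 1.6 − 0.5 + 0.3 + 10.5 + 11.1) / 6 = 2.6667%
Σ(R_i − R̄_i)(R_m − R̄_m) = 75.8500  ⇒  Cov = 75.8500 / 5 = 15.1700
Σ(R_m − R̄_m)² = 242.6933  ⇒  Var(R_m) = 242.6933 / 5 = 48.5387
β = Cov / Var(R_m) = 15.1700 / 48.5387 = 0.3125
MRP = 13.0% − 3.6% = 9.40%
E(R) = R_f + β × MRP = 3.6% + 0.3125 × 9.4% = 6.54%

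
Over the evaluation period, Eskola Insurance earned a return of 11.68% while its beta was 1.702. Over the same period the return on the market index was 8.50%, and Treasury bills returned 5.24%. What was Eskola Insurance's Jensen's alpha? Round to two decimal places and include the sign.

Market excess return = 8.50% − 5.24% = 3.26%
CAPM benchmark = R_f + β(R_m − R_f) = 5.24% + 1.702 × 3.26% = 10.78852%
α = actual − benchmark = 11.68% − 10.78852% = +0.89%

+0.89%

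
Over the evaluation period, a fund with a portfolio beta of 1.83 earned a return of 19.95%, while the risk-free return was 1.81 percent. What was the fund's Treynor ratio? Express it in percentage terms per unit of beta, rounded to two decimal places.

Treynor = (R_P − R_f) / β_P = (19.95% − 1.81%) / 1.8300 = 18.14% / 1.8300 = 9.91%

9.91%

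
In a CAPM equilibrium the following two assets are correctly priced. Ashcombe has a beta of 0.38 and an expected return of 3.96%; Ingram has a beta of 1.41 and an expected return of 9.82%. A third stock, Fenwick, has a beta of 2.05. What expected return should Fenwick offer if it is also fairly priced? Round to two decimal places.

MRP (SML slope) = (9.82% − 3.96%) / (1.41 − 0.38) = 5.86% / 1.03 = 5.6893%
R_f (intercept) = 3.96% − 0.38 × 5.6893% = 1.7981%
E(R_Fenwick) = R_f + β × MRP = 1.7981% + 2.05 × 5.6893% = 13.46%

13.46%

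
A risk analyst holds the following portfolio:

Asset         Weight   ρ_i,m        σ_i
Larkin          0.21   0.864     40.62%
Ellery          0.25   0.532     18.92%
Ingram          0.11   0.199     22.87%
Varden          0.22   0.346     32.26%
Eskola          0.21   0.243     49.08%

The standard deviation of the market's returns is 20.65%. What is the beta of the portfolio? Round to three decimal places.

β_Larkin = 0.864 × 40.62% / 20.65% = 1.6995
β_Ellery = 0.532 × 18.92% / 20.65% = 0.4874
β_Ingram = 0.199 × 22.87% / 20.65% = 0.2204
β_Varden = 0.346 × 32.26% / 20.65% = 0.5405
β_Eskola = 0.243 × 49.08% / 20.65% = 0.5776
β_P = Σ w_i β_i = 0.21×1.6995 + 0.25×0.4874 + 0.11×0.2204 + 0.22×0.5405 + 0.21×0.5776 = 0.7432

0.743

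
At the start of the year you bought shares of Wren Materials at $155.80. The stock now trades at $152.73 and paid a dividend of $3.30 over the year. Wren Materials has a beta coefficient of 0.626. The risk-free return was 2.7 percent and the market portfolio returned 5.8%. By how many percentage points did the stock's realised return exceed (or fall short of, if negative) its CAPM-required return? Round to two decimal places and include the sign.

-4.49%

Realised HPR = (P1 + D1 − P0) / P0 = (152.73 + 3.30 − 155.80) / 155.80 = 0.23 / 155.80 = 0.1476%
MRP = 5.8% − 2.7% = 3.10%
CAPM required = R_f + β·MRP = 2.7% + 0.626 × 3.1% = 4.6406%
α = realised − required = 0.1476% − 4.6406% = -4.49%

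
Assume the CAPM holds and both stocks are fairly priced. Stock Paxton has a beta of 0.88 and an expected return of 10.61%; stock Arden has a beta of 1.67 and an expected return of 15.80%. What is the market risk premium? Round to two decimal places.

Both satisfy E(R) = R_f + β·MRP, so the slope of the SML is
MRP = (15.80% − 10.61%) / (1.67 − 0.88) = 5.19% / 0.79 = 6.5696%

6.57%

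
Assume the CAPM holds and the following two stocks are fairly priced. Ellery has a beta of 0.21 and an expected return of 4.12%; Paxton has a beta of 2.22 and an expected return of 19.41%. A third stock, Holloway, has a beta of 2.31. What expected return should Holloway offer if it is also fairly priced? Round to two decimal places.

MRP (SML slope) = (19.41% − 4.12%) / (2.22 − 0.21) = 15.29% / 2.01 = 7.6070%
R_f (intercept) = 4.12% − 0.21 × 7.6070% = 2.5225%
E(R_Holloway) = R_f + β × MRP = 2.5225% + 2.31 × 7.6070% = 20.09%

20.09%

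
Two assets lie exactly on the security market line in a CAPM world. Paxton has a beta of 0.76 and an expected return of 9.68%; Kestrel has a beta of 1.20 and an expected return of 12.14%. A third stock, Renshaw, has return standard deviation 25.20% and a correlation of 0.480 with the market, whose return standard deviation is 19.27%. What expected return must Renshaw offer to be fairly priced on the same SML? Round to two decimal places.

MRP = (12.14% − 9.68%) / (1.20 − 0.76) = 5.5909%
R_f = 9.68% − 0.76 × 5.5909% = 5.4309%
β_Renshaw = ρ·σ_i/σ_m = 0.480 × 25.20 / 19.27 = 0.6277
E(R_Renshaw) = R_f + β × MRP = 5.4309% + 0.6277 × 5.5909% = 8.94%

8.94%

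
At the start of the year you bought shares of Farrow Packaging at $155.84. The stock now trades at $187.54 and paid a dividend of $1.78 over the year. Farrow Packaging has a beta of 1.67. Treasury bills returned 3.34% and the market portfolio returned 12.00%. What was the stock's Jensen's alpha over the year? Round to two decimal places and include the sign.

Realised HPR = (P1 + D1 − P0) / P0 = (187.54 + 1.78 − 155.84) / 155.84 = 33.48 / 155.84 = 21.4836%
MRP = 12.00% − 3.34% = 8.66%
CAPM required = R_f + β·MRP = 3.34% + 1.67 × 8.66% = 17.8022%
α = realised − required = 21.4836% − 17.8022% = +3.68%

+3.68%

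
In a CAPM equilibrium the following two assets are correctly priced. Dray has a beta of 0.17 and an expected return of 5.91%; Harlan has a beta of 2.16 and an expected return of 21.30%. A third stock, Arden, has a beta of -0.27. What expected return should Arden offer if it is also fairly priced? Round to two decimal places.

2.51%

MRP (SML slope) = (21.30% − 5.91%) / (2.16 − 0.17) = 15.39% / 1.99 = 7.7337%
R_f (intercept) = 5.91% − 0.17 × 7.7337% = 4.5953%
E(R_Arden) = R_f + β × MRP = 4.5953% + -0.27 × 7.7337% = 2.51%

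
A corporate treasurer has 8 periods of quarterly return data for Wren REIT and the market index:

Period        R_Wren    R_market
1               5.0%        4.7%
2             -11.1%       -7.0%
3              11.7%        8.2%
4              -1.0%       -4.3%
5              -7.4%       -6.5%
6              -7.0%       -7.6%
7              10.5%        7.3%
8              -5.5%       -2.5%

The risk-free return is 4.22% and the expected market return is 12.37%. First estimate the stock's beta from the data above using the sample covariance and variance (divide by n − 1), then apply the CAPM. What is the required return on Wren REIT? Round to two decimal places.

14.47%

Mean R_i = (5.0 − 11.1 + 11.7 − 1.0 − 7.4 − 7.0 + 10.5 − 5.5) / 8 = -0.6000%
Mean R_m = (4.7 − 7.0 + 8.2 − 4.3 − 6.5 − 7.6 + 7.3 − 2.5) / 8 = -0.9625%
Σ(R_i − R̄_i)(R_m − R̄_m) = 388.5200  ⇒  Cov = 388.5200 / 7 = 55.5029
Σ(R_m − R̄_m)² = 308.9588  ⇒  Var(R_m) = 308.9588 / 7 = 44.1370
β = Cov / Var(R_m) = 55.5029 / 44.1370 = 1.2575
MRP = 12.37% − 4.22% = 8.15%
E(R) = R_f + β × MRP = 4.22% + 1.2575 × 8.15% = 14.47%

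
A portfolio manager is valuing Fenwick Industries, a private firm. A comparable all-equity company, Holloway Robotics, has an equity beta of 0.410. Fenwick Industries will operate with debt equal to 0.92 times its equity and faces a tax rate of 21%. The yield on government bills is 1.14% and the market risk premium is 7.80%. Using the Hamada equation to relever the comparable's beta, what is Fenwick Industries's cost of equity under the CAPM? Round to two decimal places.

6.66%

β_L = β_U × [1 + (1 − t)(D/E)] = 0.410 × [1 + (1 − 0.21) × 0.92]
    = 0.410 × [1 + 0.79 × 0.92] = 0.410 × 1.7268 = 0.7080
E(R) = R_f + β_L × MRP = 1.14% + 0.7080 × 7.80% = 6.66%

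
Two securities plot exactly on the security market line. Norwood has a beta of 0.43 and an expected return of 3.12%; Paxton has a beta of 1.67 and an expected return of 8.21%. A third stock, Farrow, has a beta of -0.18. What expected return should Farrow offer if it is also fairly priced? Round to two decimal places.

MRP (SML slope) = (8.21% − 3.12%) / (1.67 − 0.43) = 5.09% / 1.24 = 4.1048%
R_f (intercept) = 3.12% − 0.43 × 4.1048% = 1.3549%
E(R_Farrow) = R_f + β × MRP = 1.3549% + -0.18 × 4.1048% = 0.62%

0.62%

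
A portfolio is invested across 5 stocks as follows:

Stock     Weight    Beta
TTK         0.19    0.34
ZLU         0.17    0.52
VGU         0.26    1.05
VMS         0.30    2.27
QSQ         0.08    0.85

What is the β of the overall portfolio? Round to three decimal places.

1.175

β_P = Σ w_i β_i = 0.19×0.34 + 0.17×0.52 + 0.26×1.05 + 0.30×2.27 + 0.08×0.85 = 1.1750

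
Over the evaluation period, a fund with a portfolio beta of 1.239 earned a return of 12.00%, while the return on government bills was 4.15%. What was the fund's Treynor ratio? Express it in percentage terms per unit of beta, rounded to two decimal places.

Treynor = (R_P − R_f) / β_P = (12.00% − 4.15%) / 1.2390 = 7.85% / 1.2390 = 6.34%

6.34%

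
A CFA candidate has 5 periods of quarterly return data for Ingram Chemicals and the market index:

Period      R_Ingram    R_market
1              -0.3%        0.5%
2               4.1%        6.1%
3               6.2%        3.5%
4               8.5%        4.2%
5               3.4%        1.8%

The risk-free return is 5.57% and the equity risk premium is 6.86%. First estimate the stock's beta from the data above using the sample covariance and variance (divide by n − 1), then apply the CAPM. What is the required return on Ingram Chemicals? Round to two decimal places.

Mean R_i = (-0.3 + 4.1 + 6.2 + 8.5 + 3.4) / 5 = 4.3800%
Mean R_m = (0.5 + 6.1 + 3.5 + 4.2 + 1.8) / 5 = 3.2200%
Σ(R_i − R̄_i)(R_m − R̄_m) = 17.8620  ⇒  Cov = 17.8620 / 4 = 4.4655
Σ(R_m − R̄_m)² = 18.7480  ⇒  Var(R_m) = 18.7480 / 4 = 4.6870
β = Cov / Var(R_m) = 4.4655 / 4.6870 = 0.9527
E(R) = R_f + β × MRP = 5.57% + 0.9527 × 6.86% = 12.11%

12.11%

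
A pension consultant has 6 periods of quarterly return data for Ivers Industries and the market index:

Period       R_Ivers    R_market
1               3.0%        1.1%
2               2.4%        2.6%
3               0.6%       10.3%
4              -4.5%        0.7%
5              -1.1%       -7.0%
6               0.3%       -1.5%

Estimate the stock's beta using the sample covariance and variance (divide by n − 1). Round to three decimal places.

0.120

Mean R_i = (3.0 + 2.4 + 0.6 − 4.5 − 1.1 + 0.3) / 6 = 0.1167%
Mean R_m = (1.1 + 2.6 + 10.3 + 0.7 − 7.0 − 1.5) / 6 = 1.0333%
Σ(R_i − R̄_i)(R_m − R̄_m) = 19.0967  ⇒  Cov = 19.0967 / 5 = 3.8193
Σ(R_m − R̄_m)² = 159.3933  ⇒  Var(R_m) = 159.3933 / 5 = 31.8787
β = Cov / Var(R_m) = 3.8193 / 31.8787 = 0.1198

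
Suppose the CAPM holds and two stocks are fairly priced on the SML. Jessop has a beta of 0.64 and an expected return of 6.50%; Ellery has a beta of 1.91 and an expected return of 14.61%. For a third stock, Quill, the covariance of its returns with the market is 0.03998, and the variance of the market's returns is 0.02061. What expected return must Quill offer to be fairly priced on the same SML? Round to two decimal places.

MRP = (14.61% − 6.50%) / (1.91 − 0.64) = 6.3858%
R_f = 6.50% − 0.64 × 6.3858% = 2.4131%
β_Quill = Cov / Var(R_m) = 0.03998 / 0.02061 = 1.9398
E(R_Quill) = R_f + β × MRP = 2.4131% + 1.9398 × 6.3858% = 14.80%

14.80%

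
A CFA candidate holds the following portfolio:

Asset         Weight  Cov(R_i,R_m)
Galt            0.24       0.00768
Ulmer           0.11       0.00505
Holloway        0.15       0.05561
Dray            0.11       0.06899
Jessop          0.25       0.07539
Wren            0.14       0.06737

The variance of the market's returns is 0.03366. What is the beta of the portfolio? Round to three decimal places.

1.385

β_Galt = 0.00768 / 0.03366 = 0.2282
β_Ulmer = 0.00505 / 0.03366 = 0.1500
β_Holloway = 0.05561 / 0.03366 = 1.6521
β_Dray = 0.06899 / 0.03366 = 2.0496
β_Jessop = 0.07539 / 0.03366 = 2.2398
β_Wren = 0.06737 / 0.03366 = 2.0015
β_P = Σ w_i β_i = 0.24×0.2282 + 0.11×0.1500 + 0.15×1.6521 + 0.11×2.0496 + 0.25×2.2398 + 0.14×2.0015 = 1.3847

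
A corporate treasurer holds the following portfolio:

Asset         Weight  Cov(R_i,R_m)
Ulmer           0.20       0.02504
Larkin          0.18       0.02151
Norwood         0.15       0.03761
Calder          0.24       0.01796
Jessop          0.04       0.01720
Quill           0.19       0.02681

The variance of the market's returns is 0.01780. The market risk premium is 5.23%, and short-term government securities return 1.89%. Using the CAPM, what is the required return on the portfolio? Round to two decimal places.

β_Ulmer = 0.02504 / 0.01780 = 1.4067
β_Larkin = 0.02151 / 0.01780 = 1.2084
β_Norwood = 0.03761 / 0.01780 = 2.1129
β_Calder = 0.01796 / 0.01780 = 1.0090
β_Jessop = 0.01720 / 0.01780 = 0.9663
β_Quill = 0.02681 / 0.01780 = 1.5062
β_P = Σ w_i β_i = 0.20×1.4067 + 0.18×1.2084 + 0.15×2.1129 + 0.24×1.0090 + 0.04×0.9663 + 0.19×1.5062 = 1.3828
E(R_P) = R_f + β_P × MRP = 1.89% + 1.3828 × 5.23% = 9.12%

9.12%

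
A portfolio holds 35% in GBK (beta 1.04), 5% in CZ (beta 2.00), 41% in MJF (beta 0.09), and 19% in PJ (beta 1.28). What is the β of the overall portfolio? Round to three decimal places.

0.744

β_P = Σ w_i β_i = 0.35×1.04 + 0.05×2.00 + 0.41×0.09 + 0.19×1.28 = 0.7441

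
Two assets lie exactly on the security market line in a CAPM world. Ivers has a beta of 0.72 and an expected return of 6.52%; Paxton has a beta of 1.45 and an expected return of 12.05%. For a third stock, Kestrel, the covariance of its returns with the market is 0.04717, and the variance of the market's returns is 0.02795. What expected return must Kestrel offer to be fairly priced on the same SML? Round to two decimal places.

13.85%

MRP = (12.05% − 6.52%) / (1.45 − 0.72) = 7.5753%
R_f = 6.52% − 0.72 × 7.5753% = 1.0658%
β_Kestrel = Cov / Var(R_m) = 0.04717 / 0.02795 = 1.6877
E(R_Kestrel) = R_f + β × MRP = 1.0658% + 1.6877 × 7.5753% = 13.85%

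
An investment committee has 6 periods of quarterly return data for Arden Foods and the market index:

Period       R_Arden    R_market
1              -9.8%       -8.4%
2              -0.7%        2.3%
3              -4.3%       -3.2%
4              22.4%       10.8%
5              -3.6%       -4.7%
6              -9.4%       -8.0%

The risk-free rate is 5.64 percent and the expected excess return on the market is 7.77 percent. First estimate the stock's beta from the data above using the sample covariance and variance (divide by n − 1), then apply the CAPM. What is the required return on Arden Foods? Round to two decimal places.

Mean R_i = (-9.8 − 0.7 − 4.3 + 22.4 − 3.6 − 9.4) / 6 = -0.9000%
Mean R_m = (-8.4 + 2.3 − 3.2 + 10.8 − 4.7 − 8.0) / 6 = -1.8667%
Σ(R_i − R̄_i)(R_m − R̄_m) = 418.4300  ⇒  Cov = 418.4300 / 5 = 83.6860
Σ(R_m − R̄_m)² = 267.9133  ⇒  Var(R_m) = 267.9133 / 5 = 53.5827
β = Cov / Var(R_m) = 83.6860 / 53.5827 = 1.5618
E(R) = R_f + β × MRP = 5.64% + 1.5618 × 7.77% = 17.78%

17.78%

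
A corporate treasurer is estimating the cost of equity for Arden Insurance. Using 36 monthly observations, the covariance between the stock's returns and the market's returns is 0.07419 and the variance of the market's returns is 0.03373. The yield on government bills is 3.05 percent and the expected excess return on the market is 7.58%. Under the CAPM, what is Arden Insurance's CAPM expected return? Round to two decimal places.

β = Cov(R_i, R_m) / Var(R_m) = 0.07419 / 0.03373 = 2.1995
E(R) = R_f + β × MRP = 3.05% + 2.1995 × 7.58% = 19.72%

19.72%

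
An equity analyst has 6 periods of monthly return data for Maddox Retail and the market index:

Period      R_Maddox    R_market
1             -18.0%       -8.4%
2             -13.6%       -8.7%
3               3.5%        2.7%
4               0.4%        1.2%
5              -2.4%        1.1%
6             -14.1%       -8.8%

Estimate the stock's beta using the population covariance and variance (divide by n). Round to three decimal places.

Mean R_i = (-18.0 − 13.6 + 3.5 + 0.4 − 2.4 − 14.1) / 6 = -7.3667%
Mean R_m = (-8.4 − 8.7 + 2.7 + 1.2 + 1.1 − 8.8) / 6 = -3.4833%
Σ(R_i − R̄_i)(R_m − R̄_m) = 246.9267  ⇒  Cov = 246.9267 / 6 = 41.1545
Σ(R_m − R̄_m)² = 160.8283  ⇒  Var(R_m) = 160.8283 / 6 = 26.8047
β = Cov / Var(R_m) = 41.1545 / 26.8047 = 1.5353

1.535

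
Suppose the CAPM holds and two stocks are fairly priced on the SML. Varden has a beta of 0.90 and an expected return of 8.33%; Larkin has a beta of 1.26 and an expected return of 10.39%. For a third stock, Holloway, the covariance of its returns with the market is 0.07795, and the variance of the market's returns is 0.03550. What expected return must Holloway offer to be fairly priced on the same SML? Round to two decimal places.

MRP = (10.39% − 8.33%) / (1.26 − 0.90) = 5.7222%
R_f = 8.33% − 0.90 × 5.7222% = 3.1800%
β_Holloway = Cov / Var(R_m) = 0.07795 / 0.03550 = 2.1958
E(R_Holloway) = R_f + β × MRP = 3.1800% + 2.1958 × 5.7222% = 15.74%

15.74%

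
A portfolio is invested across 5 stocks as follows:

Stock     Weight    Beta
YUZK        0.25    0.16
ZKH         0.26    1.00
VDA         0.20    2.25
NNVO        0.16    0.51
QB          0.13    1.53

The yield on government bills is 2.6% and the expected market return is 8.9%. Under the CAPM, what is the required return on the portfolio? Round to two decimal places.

9.09%

β_P = Σ w_i β_i = 0.25×0.16 + 0.26×1.00 + 0.20×2.25 + 0.16×0.51 + 0.13×1.53 = 1.0305
MRP = 8.9% − 2.6% = 6.30%
E(R_P) = R_f + β_P × MRP = 2.6% + 1.0305 × 6.3% = 9.09%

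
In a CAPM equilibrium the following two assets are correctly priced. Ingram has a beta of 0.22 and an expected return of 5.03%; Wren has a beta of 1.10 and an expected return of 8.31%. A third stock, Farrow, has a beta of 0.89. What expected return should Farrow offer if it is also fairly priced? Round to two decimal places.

MRP (SML slope) = (8.31% − 5.03%) / (1.10 − 0.22) = 3.28% / 0.88 = 3.7273%
R_f (intercept) = 5.03% − 0.22 × 3.7273% = 4.2100%
E(R_Farrow) = R_f + β × MRP = 4.2100% + 0.89 × 3.7273% = 7.53%

7.53%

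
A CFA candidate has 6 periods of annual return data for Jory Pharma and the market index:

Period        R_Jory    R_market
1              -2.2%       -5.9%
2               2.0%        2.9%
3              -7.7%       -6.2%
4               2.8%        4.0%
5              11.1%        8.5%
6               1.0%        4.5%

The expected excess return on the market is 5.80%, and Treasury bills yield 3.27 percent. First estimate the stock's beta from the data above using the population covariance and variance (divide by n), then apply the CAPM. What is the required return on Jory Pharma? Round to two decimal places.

Mean R_i = (-2.2 + 2.0 − 7.7 + 2.8 + 11.1 + 1.0) / 6 = 1.1667%
Mean R_m = (-5.9 + 2.9 − 6.2 + 4.0 + 8.5 + 4.5) / 6 = 1.3000%
Σ(R_i − R̄_i)(R_m − R̄_m) = 167.4700  ⇒  Cov = 167.4700 / 6 = 27.9117
Σ(R_m − R̄_m)² = 180.0200  ⇒  Var(R_m) = 180.0200 / 6 = 30.0033
β = Cov / Var(R_m) = 27.9117 / 30.0033 = 0.9303
E(R) = R_f + β × MRP = 3.27% + 0.9303 × 5.80% = 8.67%

8.67%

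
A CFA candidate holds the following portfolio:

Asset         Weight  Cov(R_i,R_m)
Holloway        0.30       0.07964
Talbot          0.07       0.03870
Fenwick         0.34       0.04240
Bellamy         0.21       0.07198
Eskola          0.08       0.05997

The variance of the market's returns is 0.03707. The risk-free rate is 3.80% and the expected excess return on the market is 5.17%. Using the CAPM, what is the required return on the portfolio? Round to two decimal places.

12.30%

β_Holloway = 0.07964 / 0.03707 = 2.1484
β_Talbot = 0.03870 / 0.03707 = 1.0440
β_Fenwick = 0.04240 / 0.03707 = 1.1438
β_Bellamy = 0.07198 / 0.03707 = 1.9417
β_Eskola = 0.05997 / 0.03707 = 1.6178
β_P = Σ w_i β_i = 0.30×2.1484 + 0.07×1.0440 + 0.34×1.1438 + 0.21×1.9417 + 0.08×1.6178 = 1.6437
E(R_P) = R_f + β_P × MRP = 3.80% + 1.6437 × 5.17% = 12.30%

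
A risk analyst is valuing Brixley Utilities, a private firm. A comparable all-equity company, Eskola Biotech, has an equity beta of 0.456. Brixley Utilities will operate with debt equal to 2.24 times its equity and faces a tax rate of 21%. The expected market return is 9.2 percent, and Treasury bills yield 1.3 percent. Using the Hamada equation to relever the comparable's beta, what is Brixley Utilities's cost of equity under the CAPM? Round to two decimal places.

11.28%

β_L = β_U × [1 + (1 − t)(D/E)] = 0.456 × [1 + (1 − 0.21) × 2.24]
    = 0.456 × [1 + 0.79 × 2.24] = 0.456 × 2.7696 = 1.2629
MRP = 9.2% − 1.3% = 7.90%
E(R) = R_f + β_L × MRP = 1.3% + 1.2629 × 7.9% = 11.28%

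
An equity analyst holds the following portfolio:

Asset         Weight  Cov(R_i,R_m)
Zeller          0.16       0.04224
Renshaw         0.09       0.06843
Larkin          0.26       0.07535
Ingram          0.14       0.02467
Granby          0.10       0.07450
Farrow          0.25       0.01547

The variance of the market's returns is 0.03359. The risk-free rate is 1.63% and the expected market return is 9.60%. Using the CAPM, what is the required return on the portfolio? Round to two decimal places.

β_Zeller = 0.04224 / 0.03359 = 1.2575
β_Renshaw = 0.06843 / 0.03359 = 2.0372
β_Larkin = 0.07535 / 0.03359 = 2.2432
β_Ingram = 0.02467 / 0.03359 = 0.7344
β_Granby = 0.07450 / 0.03359 = 2.2179
β_Farrow = 0.01547 / 0.03359 = 0.4606
β_P = Σ w_i β_i = 0.16×1.2575 + 0.09×2.0372 + 0.26×2.2432 + 0.14×0.7344 + 0.10×2.2179 + 0.25×0.4606 = 1.4075
MRP = 9.60% − 1.63% = 7.97%
E(R_P) = R_f + β_P × MRP = 1.63% + 1.4075 × 7.97% = 12.85%

12.85%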